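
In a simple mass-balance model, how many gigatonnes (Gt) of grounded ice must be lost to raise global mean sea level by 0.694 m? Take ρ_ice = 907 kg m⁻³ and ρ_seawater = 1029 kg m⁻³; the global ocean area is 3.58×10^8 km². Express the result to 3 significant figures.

Required water volume = Δh × A = 0.694 m × 3.58×10^14 m² = 2.485×10^14 m³.
ρ_w = 1029 kg m⁻³, so the mass of water = 2.485×10^14 m³ × 1029 kg m⁻³ = 2.557×10^17 kg = 2.56×10^5 Gt (and the same mass of ice, by conservation).

≈ 2.56×10^5 Gt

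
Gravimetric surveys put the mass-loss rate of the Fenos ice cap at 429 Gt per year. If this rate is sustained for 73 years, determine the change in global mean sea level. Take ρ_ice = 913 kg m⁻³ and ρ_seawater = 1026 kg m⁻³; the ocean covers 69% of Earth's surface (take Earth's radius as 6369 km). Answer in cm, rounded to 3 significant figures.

Total mass lost = 429 Gt/yr × 73 yr = 3.132×10^4 Gt = 3.132×10^16 kg.
ρ_w = 1026 kg m⁻³, so water volume = 3.132×10^16 / 1026 = 3.052×10^13 m³.
Δh = 3.052×10^13 / 3.52×10^14 = 0.0868 m = 8.68 cm.

≈ 8.68 cm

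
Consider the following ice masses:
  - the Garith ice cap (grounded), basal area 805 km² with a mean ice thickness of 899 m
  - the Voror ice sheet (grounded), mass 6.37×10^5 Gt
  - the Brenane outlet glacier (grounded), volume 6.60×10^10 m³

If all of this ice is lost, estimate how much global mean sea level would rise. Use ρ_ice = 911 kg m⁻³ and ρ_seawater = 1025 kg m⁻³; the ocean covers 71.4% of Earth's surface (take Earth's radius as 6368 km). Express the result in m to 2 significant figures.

≈ 1.7 m

Garith: ice volume = 805 km² × 899 m = 723.7 km³; 723.7 × (911/1025) = 643.2 km³ of water.
Voror: 6.37×10^5 Gt = 6.370×10^17 kg; dividing by ρ_w = 1025 kg m⁻³ gives 6.215×10^14 m³ of water.
Brenane: 6.60×10^10 m³ × (911/1025) = 5.866×10^10 m³ of water.
Total added water ≈ 6.222×10^14 m³ over 3.64×10^14 m² → Δh = 1.71 m.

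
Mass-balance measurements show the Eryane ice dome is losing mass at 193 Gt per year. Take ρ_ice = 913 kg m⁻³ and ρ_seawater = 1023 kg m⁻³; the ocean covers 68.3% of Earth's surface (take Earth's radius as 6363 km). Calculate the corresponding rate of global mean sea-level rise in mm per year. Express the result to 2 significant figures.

≈ 0.54 mm/yr

ρ_w = 1023 kg m⁻³. Annual water volume added = 193 Gt / ρ_w = 1.930×10^14 kg / 1023 kg m⁻³ = 1.887×10^11 m³.
Δh per year = 1.887×10^11 / 3.47×10^14 = 5.43×10^-4 m = 0.54 mm.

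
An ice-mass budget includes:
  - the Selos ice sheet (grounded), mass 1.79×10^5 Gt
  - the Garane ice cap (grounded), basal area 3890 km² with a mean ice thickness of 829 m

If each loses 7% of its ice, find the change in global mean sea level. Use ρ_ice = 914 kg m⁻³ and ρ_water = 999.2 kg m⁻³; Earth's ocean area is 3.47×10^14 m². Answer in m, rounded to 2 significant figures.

Selos: 0.07 × 1.79×10^5 Gt = 1.253×10^16 kg; dividing by ρ_w = 999.2 kg m⁻³ gives 1.254×10^13 m³ of water.
Garane: ice volume = 3890 km² × 829 m = 3225 km³; 0.07 × 3225 × (914/999.2) = 206.5 km³ of water.
Total added water ≈ 1.275×10^13 m³ over 3.47×10^14 m² → Δh = 0.0367 m.

≈ 0.037 m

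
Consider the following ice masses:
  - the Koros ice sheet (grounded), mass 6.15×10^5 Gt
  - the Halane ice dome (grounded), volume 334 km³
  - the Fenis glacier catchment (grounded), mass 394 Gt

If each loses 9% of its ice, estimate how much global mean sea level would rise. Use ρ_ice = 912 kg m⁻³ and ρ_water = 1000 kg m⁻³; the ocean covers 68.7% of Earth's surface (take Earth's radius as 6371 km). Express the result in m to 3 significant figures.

≈ 0.158 m

Koros: 0.09 × 6.15×10^5 Gt = 5.535×10^16 kg; dividing by ρ_w = 1000 kg m⁻³ gives 5.535×10^13 m³ of water.
Halane: 0.09 × 334 km³ × (912/1000) = 27.41 km³ of water.
Fenis: 0.09 × 394 Gt = 3.546×10^13 kg; dividing by ρ_w = 1000 kg m⁻³ gives 3.546×10^10 m³ of water.
Total added water ≈ 5.541×10^13 m³ over 3.50×10^14 m² → Δh = 0.158 m.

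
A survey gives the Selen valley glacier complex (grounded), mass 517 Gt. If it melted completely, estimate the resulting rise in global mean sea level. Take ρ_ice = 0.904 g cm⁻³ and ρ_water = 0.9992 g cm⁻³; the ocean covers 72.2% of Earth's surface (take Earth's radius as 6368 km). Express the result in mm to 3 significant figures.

Selen: 517 Gt = 5.170×10^14 kg; dividing by ρ_w = 0.9992 g cm⁻³ = 999.2 kg m⁻³ gives 5.174×10^11 m³ of water.
Spread over 3.68×10^14 m² of ocean, Δh = 5.174×10^11 / 3.68×10^14 = 1.41×10^-3 m = 1.41 mm.

≈ 1.41 mm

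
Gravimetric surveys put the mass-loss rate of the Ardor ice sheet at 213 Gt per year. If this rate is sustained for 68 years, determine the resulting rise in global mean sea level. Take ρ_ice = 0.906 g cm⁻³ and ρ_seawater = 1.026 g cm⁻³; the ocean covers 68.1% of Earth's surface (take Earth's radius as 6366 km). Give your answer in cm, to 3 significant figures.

Total mass lost = 213 Gt/yr × 68 yr = 1.448×10^4 Gt = 1.448×10^16 kg.
ρ_w = 1.026 g cm⁻³ = 1026 kg m⁻³, so water volume = 1.448×10^16 / 1026 = 1.412×10^13 m³.
Δh = 1.412×10^13 / 3.47×10^14 = 0.0407 m = 4.07 cm.

≈ 4.07 cm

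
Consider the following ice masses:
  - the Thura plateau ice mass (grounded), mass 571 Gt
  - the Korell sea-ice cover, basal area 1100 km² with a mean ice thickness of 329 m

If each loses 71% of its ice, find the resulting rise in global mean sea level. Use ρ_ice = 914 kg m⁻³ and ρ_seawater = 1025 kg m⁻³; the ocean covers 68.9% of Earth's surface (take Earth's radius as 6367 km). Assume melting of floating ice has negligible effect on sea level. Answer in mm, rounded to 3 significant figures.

Thura: 0.71 × 571 Gt = 4.054×10^14 kg; dividing by ρ_w = 1025 kg m⁻³ gives 3.955×10^11 m³ of water.
The Korell sea-ice cover is floating and already displaces its own weight of water, so its melt adds essentially nothing to sea level.
Total added water ≈ 3.955×10^11 m³ over 3.51×10^14 m² → Δh = 1.13×10^-3 m = 1.13 mm.

≈ 1.13 mm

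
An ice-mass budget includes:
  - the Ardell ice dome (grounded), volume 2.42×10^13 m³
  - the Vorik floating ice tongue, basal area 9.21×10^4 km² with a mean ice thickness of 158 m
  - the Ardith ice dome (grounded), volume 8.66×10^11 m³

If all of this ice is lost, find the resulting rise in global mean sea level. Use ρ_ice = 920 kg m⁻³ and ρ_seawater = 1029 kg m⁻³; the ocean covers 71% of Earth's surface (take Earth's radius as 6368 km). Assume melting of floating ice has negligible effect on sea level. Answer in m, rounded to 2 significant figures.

Ardell: 2.42×10^13 m³ × (920/1029) = 2.164×10^13 m³ of water.
The Vorik floating ice tongue is floating and already displaces its own weight of water, so its melt adds essentially nothing to sea level.
Ardith: 8.66×10^11 m³ × (920/1029) = 7.743×10^11 m³ of water.
Total added water ≈ 2.241×10^13 m³ over 3.62×10^14 m² → Δh = 0.0619 m.

≈ 0.062 m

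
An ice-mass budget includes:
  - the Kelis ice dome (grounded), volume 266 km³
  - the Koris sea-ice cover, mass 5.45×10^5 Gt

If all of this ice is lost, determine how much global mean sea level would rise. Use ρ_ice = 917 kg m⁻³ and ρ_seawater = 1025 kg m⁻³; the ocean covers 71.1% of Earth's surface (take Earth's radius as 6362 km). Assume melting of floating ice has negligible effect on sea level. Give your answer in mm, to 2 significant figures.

Kelis: 266 km³ × (917/1025) = 238.0 km³ of water.
The Koris sea-ice cover is floating and already displaces its own weight of water, so its melt adds essentially nothing to sea level.
Total added water ≈ 2.380×10^11 m³ over 3.62×10^14 m² → Δh = 6.58×10^-4 m = 0.66 mm.

≈ 0.66 mm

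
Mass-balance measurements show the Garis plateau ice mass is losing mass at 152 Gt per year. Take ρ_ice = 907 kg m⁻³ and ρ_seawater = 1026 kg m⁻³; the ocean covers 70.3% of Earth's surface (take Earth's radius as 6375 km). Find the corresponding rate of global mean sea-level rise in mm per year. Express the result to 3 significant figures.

ρ_w = 1026 kg m⁻³. Annual water volume added = 152 Gt / ρ_w = 1.520×10^14 kg / 1026 kg m⁻³ = 1.481×10^11 m³.
Δh per year = 1.481×10^11 / 3.59×10^14 = 4.13×10^-4 m = 0.413 mm.

≈ 0.413 mm/yr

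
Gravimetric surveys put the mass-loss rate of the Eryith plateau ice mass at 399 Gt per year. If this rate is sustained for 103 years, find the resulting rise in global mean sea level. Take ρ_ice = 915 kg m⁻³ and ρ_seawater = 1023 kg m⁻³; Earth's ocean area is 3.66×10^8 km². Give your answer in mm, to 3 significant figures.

≈ 110 mm

Total mass lost = 399 Gt/yr × 103 yr = 4.110×10^4 Gt = 4.110×10^16 kg.
ρ_w = 1023 kg m⁻³, so water volume = 4.110×10^16 / 1023 = 4.017×10^13 m³.
Δh = 4.017×10^13 / 3.66×10^14 = 0.110 m = 110 mm.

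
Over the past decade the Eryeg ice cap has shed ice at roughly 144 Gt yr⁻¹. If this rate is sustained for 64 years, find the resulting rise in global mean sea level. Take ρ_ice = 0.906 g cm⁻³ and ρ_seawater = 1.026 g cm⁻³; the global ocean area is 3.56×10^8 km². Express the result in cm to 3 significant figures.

≈ 2.52 cm

Total mass lost = 144 Gt/yr × 64 yr = 9216 Gt = 9.216×10^15 kg.
ρ_w = 1.026 g cm⁻³ = 1026 kg m⁻³, so water volume = 9.216×10^15 / 1026 = 8.982×10^12 m³.
Δh = 8.982×10^12 / 3.56×10^14 = 0.0252 m = 2.52 cm.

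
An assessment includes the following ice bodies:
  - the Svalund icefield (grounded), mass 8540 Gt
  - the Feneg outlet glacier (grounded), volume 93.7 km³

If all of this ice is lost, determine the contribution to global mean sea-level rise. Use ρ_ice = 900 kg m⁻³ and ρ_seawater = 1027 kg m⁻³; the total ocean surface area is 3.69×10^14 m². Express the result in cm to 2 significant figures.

≈ 2.3 cm

Svalund: 8540 Gt = 8.540×10^15 kg; dividing by ρ_w = 1027 kg m⁻³ gives 8.315×10^12 m³ of water.
Feneg: 93.7 km³ × (900/1027) = 82.11 km³ of water.
Total added water ≈ 8.398×10^12 m³ over 3.69×10^14 m² → Δh = 0.0228 m = 2.3 cm.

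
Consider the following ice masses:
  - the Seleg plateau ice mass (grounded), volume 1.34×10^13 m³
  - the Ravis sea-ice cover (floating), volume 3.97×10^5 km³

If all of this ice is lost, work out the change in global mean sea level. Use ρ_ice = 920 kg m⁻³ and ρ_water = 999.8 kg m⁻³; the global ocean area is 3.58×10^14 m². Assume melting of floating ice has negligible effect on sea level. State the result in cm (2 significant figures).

Seleg: 1.34×10^13 m³ × (920/999.8) = 1.233×10^13 m³ of water.
The Ravis sea-ice cover is floating and already displaces its own weight of water, so its melt adds essentially nothing to sea level.
Total added water ≈ 1.233×10^13 m³ over 3.58×10^14 m² → Δh = 0.0344 m = 3.4 cm.

≈ 3.4 cm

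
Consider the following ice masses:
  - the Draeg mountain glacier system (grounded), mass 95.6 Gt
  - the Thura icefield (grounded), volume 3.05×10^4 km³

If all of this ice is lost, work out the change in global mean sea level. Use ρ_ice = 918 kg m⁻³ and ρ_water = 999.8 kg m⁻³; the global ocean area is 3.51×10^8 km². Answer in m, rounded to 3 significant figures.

≈ 0.0801 m

Draeg: 95.6 Gt = 9.560×10^13 kg; dividing by ρ_w = 999.8 kg m⁻³ gives 9.562×10^10 m³ of water.
Thura: 3.05×10^4 km³ × (918/999.8) = 2.800×10^4 km³ of water.
Total added water ≈ 2.810×10^13 m³ over 3.51×10^14 m² → Δh = 0.0801 m.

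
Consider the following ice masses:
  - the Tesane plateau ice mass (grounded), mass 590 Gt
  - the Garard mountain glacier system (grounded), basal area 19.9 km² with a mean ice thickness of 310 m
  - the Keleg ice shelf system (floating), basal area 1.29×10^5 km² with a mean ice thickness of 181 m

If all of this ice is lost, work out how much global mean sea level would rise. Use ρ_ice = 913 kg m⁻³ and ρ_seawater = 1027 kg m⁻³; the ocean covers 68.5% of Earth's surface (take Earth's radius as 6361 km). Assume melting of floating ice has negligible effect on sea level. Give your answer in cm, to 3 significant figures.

Tesane: 590 Gt = 5.900×10^14 kg; dividing by ρ_w = 1027 kg m⁻³ gives 5.745×10^11 m³ of water.
Garard: ice volume = 19.9 km² × 310 m = 6.169 km³; 6.169 × (913/1027) = 5.484 km³ of water.
The Keleg ice shelf system is floating and already displaces its own weight of water, so its melt adds essentially nothing to sea level.
Total added water ≈ 5.800×10^11 m³ over 3.48×10^14 m² → Δh = 1.67×10^-3 m = 0.167 cm.

≈ 0.167 cm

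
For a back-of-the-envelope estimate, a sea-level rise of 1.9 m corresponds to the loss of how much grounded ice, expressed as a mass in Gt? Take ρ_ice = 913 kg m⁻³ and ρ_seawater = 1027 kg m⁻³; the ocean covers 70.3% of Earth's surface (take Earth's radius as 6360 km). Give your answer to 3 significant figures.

Required water volume = Δh × A = 1.9 m × 3.57×10^14 m² = 6.789×10^14 m³.
ρ_w = 1027 kg m⁻³, so the mass of water = 6.789×10^14 m³ × 1027 kg m⁻³ = 6.973×10^17 kg = 6.97×10^5 Gt (and the same mass of ice, by conservation).

≈ 6.97×10^5 Gt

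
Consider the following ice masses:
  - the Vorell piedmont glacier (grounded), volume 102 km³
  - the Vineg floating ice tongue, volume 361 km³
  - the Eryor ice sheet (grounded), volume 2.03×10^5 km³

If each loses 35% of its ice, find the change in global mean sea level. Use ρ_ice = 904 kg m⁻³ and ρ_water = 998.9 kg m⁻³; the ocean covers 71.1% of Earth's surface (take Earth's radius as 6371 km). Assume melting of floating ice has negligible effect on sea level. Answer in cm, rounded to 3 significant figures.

Vorell: 0.35 × 102 km³ × (904/998.9) = 32.31 km³ of water.
The Vineg floating ice tongue is floating and already displaces its own weight of water, so its melt adds essentially nothing to sea level.
Eryor: 0.35 × 2.03×10^5 km³ × (904/998.9) = 6.430×10^4 km³ of water.
Total added water ≈ 6.433×10^13 m³ over 3.63×10^14 m² → Δh = 0.177 m = 17.7 cm.

≈ 17.7 cm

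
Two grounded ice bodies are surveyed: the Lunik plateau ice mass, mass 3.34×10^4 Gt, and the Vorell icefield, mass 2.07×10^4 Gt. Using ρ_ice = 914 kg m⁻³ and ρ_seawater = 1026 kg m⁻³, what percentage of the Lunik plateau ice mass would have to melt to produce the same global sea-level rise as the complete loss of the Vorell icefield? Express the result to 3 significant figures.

≈ 62.0 %

Equal sea-level rise means equal mass of meltwater, i.e. equal mass of ice lost.
Ice mass of Vorell: 2.070×10^16 kg; ice mass of Lunik: 3.340×10^16 kg.
Fraction required = 2.070×10^16 / 3.340×10^16 = 0.620 → 62.0 %.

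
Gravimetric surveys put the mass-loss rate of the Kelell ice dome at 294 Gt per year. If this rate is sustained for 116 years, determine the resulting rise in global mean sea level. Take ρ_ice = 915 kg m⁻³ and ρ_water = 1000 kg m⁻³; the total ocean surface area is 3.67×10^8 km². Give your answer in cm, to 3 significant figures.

Total mass lost = 294 Gt/yr × 116 yr = 3.410×10^4 Gt = 3.410×10^16 kg.
ρ_w = 1000 kg m⁻³, so water volume = 3.410×10^16 / 1000 = 3.410×10^13 m³.
Δh = 3.410×10^13 / 3.67×10^14 = 0.0929 m = 9.29 cm.

≈ 9.29 cm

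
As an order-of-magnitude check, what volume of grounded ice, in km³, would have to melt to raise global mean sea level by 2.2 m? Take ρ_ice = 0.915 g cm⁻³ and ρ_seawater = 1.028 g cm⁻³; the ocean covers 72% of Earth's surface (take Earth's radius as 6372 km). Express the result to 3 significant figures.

≈ 9.08×10^5 km³

Required water volume = Δh × A = 2.2 m × 3.67×10^14 m² = 8.082×10^14 m³ = 8.082×10^5 km³.
Ice volume = water volume × ρ_w/ρ_ice = 8.082×10^5 × 1028/915 = 9.08×10^5 km³.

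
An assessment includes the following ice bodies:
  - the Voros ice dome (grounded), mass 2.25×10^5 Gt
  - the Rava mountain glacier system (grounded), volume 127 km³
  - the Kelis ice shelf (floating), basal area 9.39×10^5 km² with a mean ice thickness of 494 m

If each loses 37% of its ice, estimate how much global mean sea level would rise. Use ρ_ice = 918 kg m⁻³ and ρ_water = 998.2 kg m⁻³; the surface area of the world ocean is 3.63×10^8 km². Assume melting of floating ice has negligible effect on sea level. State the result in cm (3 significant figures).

Voros: 0.37 × 2.25×10^5 Gt = 8.325×10^16 kg; dividing by ρ_w = 998.2 kg m⁻³ gives 8.340×10^13 m³ of water.
Rava: 0.37 × 127 km³ × (918/998.2) = 43.21 km³ of water.
The Kelis ice shelf is floating and already displaces its own weight of water, so its melt adds essentially nothing to sea level.
Total added water ≈ 8.344×10^13 m³ over 3.63×10^14 m² → Δh = 0.230 m = 23.0 cm.

≈ 23.0 cm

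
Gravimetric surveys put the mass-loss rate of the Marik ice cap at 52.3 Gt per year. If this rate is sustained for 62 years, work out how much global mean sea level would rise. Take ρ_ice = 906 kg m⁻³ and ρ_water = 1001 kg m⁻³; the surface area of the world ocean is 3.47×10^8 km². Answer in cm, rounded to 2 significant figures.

≈ 0.93 cm

Total mass lost = 52.3 Gt/yr × 62 yr = 3243 Gt = 3.243×10^15 kg.
ρ_w = 1001 kg m⁻³, so water volume = 3.243×10^15 / 1001 = 3.239×10^12 m³.
Δh = 3.239×10^12 / 3.47×10^14 = 9.34×10^-3 m = 0.93 cm.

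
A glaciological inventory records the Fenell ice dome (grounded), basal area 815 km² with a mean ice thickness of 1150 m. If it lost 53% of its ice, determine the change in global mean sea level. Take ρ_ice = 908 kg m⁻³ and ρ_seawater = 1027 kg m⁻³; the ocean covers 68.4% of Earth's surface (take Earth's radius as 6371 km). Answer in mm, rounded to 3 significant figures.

≈ 1.26 mm

Fenell: ice volume = 815 km² × 1150 m = 937.2 km³; 0.53 × 937.2 × (908/1027) = 439.2 km³ of water.
Spread over 3.49×10^14 m² of ocean, Δh = 4.392×10^11 / 3.49×10^14 = 1.26×10^-3 m = 1.26 mm.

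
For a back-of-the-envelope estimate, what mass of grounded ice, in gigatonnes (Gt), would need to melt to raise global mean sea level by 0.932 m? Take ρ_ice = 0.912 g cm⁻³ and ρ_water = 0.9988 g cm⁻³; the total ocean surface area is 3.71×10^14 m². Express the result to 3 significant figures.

≈ 3.45×10^5 Gt

Required water volume = Δh × A = 0.932 m × 3.71×10^14 m² = 3.458×10^14 m³.
ρ_w = 0.9988 g cm⁻³ = 998.8 kg m⁻³, so the mass of water = 3.458×10^14 m³ × 998.8 kg m⁻³ = 3.454×10^17 kg = 3.45×10^5 Gt (and the same mass of ice, by conservation).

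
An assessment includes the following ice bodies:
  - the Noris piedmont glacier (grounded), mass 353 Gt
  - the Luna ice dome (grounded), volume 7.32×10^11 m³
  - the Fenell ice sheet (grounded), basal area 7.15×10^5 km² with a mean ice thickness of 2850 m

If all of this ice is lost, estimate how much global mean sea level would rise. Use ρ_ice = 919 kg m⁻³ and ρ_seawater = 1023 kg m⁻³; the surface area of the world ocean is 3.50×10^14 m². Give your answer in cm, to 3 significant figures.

≈ 523 cm

Noris: 353 Gt = 3.530×10^14 kg; dividing by ρ_w = 1023 kg m⁻³ gives 3.451×10^11 m³ of water.
Luna: 7.32×10^11 m³ × (919/1023) = 6.576×10^11 m³ of water.
Fenell: ice volume = 7.15×10^5 km² × 2850 m = 2.038×10^6 km³; 2.038×10^6 × (919/1023) = 1.831×10^6 km³ of water.
Total added water ≈ 1.832×10^15 m³ over 3.50×10^14 m² → Δh = 5.23 m = 523 cm.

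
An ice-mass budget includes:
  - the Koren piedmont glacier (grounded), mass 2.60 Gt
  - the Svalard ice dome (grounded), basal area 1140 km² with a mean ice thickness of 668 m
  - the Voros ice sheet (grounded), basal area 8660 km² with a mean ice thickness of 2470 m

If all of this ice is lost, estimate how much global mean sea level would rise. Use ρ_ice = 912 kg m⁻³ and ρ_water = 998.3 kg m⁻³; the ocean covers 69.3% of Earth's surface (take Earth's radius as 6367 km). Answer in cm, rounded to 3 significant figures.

≈ 5.73 cm

Koren: 2.60 Gt = 2.600×10^12 kg; dividing by ρ_w = 998.3 kg m⁻³ gives 2.604×10^9 m³ of water.
Svalard: ice volume = 1140 km² × 668 m = 761.5 km³; 761.5 × (912/998.3) = 695.7 km³ of water.
Voros: ice volume = 8660 km² × 2470 m = 2.139×10^4 km³; 2.139×10^4 × (912/998.3) = 1.954×10^4 km³ of water.
Total added water ≈ 2.024×10^13 m³ over 3.53×10^14 m² → Δh = 0.0573 m = 5.73 cm.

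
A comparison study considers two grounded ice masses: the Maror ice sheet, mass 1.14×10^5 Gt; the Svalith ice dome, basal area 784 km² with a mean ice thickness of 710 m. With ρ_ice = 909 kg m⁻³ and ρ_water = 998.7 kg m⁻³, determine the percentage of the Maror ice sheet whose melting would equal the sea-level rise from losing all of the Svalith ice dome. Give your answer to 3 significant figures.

Equal sea-level rise means equal mass of meltwater, i.e. equal mass of ice lost.
Ice mass of Svalith: 5.060×10^14 kg; ice mass of Maror: 1.140×10^17 kg.
Fraction required = 5.060×10^14 / 1.140×10^17 = 4.44×10^-3 → 0.444 %.

≈ 0.444 %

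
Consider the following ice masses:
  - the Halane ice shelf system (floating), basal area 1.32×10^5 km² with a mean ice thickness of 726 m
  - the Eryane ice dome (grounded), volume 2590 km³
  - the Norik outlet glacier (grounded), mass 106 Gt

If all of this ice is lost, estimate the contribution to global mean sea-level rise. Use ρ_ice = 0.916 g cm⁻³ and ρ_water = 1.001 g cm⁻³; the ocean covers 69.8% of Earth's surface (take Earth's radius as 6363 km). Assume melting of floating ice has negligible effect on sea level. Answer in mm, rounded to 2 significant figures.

The Halane ice shelf system is floating and already displaces its own weight of water, so its melt adds essentially nothing to sea level.
Eryane: 2590 km³ × (916/1001) = 2370 km³ of water.
Norik: 106 Gt = 1.060×10^14 kg; dividing by ρ_w = 1.001 g cm⁻³ = 1001 kg m⁻³ gives 1.059×10^11 m³ of water.
Total added water ≈ 2.476×10^12 m³ over 3.55×10^14 m² → Δh = 6.97×10^-3 m = 7.0 mm.

≈ 7.0 mm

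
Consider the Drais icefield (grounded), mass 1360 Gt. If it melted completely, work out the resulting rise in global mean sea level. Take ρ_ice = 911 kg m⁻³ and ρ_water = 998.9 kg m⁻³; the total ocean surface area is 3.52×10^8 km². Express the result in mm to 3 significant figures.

≈ 3.87 mm

Drais: 1360 Gt = 1.360×10^15 kg; dividing by ρ_w = 998.9 kg m⁻³ gives 1.361×10^12 m³ of water.
Spread over 3.52×10^14 m² of ocean, Δh = 1.361×10^12 / 3.52×10^14 = 3.87×10^-3 m = 3.87 mm.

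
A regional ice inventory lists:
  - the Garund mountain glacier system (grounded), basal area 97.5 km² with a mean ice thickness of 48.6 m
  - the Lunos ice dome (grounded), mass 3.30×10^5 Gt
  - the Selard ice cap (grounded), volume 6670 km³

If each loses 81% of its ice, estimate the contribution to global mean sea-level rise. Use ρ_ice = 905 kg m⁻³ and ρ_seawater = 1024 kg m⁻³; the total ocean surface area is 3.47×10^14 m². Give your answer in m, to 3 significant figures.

≈ 0.766 m

Garund: ice volume = 97.5 km² × 48.6 m = 4.739 km³; 0.81 × 4.739 × (905/1024) = 3.392 km³ of water.
Lunos: 0.81 × 3.30×10^5 Gt = 2.673×10^17 kg; dividing by ρ_w = 1024 kg m⁻³ gives 2.610×10^14 m³ of water.
Selard: 0.81 × 6670 km³ × (905/1024) = 4775 km³ of water.
Total added water ≈ 2.658×10^14 m³ over 3.47×10^14 m² → Δh = 0.766 m.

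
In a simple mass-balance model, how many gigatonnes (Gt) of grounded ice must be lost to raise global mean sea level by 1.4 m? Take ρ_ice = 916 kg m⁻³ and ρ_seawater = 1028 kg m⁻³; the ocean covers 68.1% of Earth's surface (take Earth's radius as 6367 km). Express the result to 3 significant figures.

≈ 4.99×10^5 Gt

Required water volume = Δh × A = 1.4 m × 3.47×10^14 m² = 4.857×10^14 m³.
ρ_w = 1028 kg m⁻³, so the mass of water = 4.857×10^14 m³ × 1028 kg m⁻³ = 4.993×10^17 kg = 4.99×10^5 Gt (and the same mass of ice, by conservation).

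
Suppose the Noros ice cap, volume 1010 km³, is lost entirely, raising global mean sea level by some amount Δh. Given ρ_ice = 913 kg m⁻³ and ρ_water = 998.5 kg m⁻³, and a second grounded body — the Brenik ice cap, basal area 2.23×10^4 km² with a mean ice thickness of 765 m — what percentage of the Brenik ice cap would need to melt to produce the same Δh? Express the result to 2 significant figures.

≈ 5.9 %

Equal sea-level rise means equal mass of meltwater, i.e. equal mass of ice lost.
Ice mass of Noros: 9.221×10^14 kg; ice mass of Brenik: 1.558×10^16 kg.
Fraction required = 9.221×10^14 / 1.558×10^16 = 0.0592 → 5.9 %.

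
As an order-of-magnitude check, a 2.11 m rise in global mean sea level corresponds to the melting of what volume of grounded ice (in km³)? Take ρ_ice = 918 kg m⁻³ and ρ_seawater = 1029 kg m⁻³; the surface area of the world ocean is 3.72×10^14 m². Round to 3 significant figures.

≈ 8.80×10^5 km³

Required water volume = Δh × A = 2.11 m × 3.72×10^14 m² = 7.849×10^14 m³ = 7.849×10^5 km³.
Ice volume = water volume × ρ_w/ρ_ice = 7.849×10^5 × 1029/918 = 8.80×10^5 km³.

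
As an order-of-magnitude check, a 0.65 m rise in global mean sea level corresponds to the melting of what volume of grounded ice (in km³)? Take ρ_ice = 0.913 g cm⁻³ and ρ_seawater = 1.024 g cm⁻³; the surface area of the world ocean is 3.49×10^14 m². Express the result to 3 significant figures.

Required water volume = Δh × A = 0.65 m × 3.49×10^14 m² = 2.268×10^14 m³ = 2.268×10^5 km³.
Ice volume = water volume × ρ_w/ρ_ice = 2.268×10^5 × 1024/913 = 2.54×10^5 km³.

≈ 2.54×10^5 km³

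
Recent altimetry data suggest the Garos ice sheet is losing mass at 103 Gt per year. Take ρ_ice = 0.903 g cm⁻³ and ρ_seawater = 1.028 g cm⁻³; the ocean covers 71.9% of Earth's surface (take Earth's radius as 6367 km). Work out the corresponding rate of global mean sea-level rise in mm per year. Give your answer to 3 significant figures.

ρ_w = 1.028 g cm⁻³ = 1028 kg m⁻³. Annual water volume added = 103 Gt / ρ_w = 1.030×10^14 kg / 1028 kg m⁻³ = 1.002×10^11 m³.
Δh per year = 1.002×10^11 / 3.66×10^14 = 2.74×10^-4 m = 0.274 mm.

≈ 0.274 mm/yr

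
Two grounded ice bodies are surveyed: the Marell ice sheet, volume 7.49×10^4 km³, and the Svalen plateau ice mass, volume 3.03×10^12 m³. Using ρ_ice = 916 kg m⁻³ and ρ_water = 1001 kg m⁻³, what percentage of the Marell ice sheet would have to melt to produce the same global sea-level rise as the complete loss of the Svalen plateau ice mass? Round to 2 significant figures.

Equal sea-level rise means equal mass of meltwater, i.e. equal mass of ice lost.
Ice mass of Svalen: 2.775×10^15 kg; ice mass of Marell: 6.861×10^16 kg.
Fraction required = 2.775×10^15 / 6.861×10^16 = 0.0405 → 4.0 %.

≈ 4.0 %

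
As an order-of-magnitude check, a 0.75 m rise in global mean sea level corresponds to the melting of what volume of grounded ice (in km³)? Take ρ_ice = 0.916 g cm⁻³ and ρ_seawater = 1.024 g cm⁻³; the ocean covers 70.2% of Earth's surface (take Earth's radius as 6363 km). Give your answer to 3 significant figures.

≈ 2.99×10^5 km³

Required water volume = Δh × A = 0.75 m × 3.57×10^14 m² = 2.679×10^14 m³ = 2.679×10^5 km³.
Ice volume = water volume × ρ_w/ρ_ice = 2.679×10^5 × 1024/916 = 2.99×10^5 km³.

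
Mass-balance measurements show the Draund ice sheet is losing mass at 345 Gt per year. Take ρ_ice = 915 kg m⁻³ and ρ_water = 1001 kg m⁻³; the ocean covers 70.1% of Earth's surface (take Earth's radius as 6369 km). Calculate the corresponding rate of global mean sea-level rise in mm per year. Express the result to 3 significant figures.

≈ 0.965 mm/yr

ρ_w = 1001 kg m⁻³. Annual water volume added = 345 Gt / ρ_w = 3.450×10^14 kg / 1001 kg m⁻³ = 3.447×10^11 m³.
Δh per year = 3.447×10^11 / 3.57×10^14 = 9.65×10^-4 m = 0.965 mm.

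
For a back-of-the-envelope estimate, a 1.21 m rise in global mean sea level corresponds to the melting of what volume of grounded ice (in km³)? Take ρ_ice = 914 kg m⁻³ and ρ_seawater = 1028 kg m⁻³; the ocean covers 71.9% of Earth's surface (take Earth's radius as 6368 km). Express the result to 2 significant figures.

Required water volume = Δh × A = 1.21 m × 3.66×10^14 m² = 4.433×10^14 m³ = 4.433×10^5 km³.
Ice volume = water volume × ρ_w/ρ_ice = 4.433×10^5 × 1028/914 = 5.0×10^5 km³.

≈ 5.0×10^5 km³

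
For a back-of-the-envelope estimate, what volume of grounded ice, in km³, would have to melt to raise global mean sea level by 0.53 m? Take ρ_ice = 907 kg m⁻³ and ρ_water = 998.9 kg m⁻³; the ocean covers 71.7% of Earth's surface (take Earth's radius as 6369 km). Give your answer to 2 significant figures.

≈ 2.1×10^5 km³

Required water volume = Δh × A = 0.53 m × 3.65×10^14 m² = 1.937×10^14 m³ = 1.937×10^5 km³.
Ice volume = water volume × ρ_w/ρ_ice = 1.937×10^5 × 998.9/907 = 2.1×10^5 km³.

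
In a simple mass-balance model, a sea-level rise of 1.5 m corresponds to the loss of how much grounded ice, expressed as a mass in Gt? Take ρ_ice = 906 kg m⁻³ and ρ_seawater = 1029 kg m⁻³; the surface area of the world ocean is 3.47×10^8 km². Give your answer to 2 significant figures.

Required water volume = Δh × A = 1.5 m × 3.47×10^14 m² = 5.205×10^14 m³.
ρ_w = 1029 kg m⁻³, so the mass of water = 5.205×10^14 m³ × 1029 kg m⁻³ = 5.356×10^17 kg = 5.4×10^5 Gt (and the same mass of ice, by conservation).

≈ 5.4×10^5 Gt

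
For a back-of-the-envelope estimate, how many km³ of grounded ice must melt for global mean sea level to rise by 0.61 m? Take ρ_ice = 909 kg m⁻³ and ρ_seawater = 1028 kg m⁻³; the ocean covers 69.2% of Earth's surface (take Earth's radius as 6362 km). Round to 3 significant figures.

≈ 2.43×10^5 km³

Required water volume = Δh × A = 0.61 m × 3.52×10^14 m² = 2.147×10^14 m³ = 2.147×10^5 km³.
Ice volume = water volume × ρ_w/ρ_ice = 2.147×10^5 × 1028/909 = 2.43×10^5 km³.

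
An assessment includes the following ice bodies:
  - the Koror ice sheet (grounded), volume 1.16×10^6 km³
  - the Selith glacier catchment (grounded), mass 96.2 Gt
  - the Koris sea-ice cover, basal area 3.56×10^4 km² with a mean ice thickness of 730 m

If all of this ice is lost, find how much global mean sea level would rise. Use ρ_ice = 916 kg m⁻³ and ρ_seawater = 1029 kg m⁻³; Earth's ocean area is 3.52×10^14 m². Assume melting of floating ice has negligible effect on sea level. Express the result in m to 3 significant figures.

Koror: 1.16×10^6 km³ × (916/1029) = 1.033×10^6 km³ of water.
Selith: 96.2 Gt = 9.620×10^13 kg; dividing by ρ_w = 1029 kg m⁻³ gives 9.349×10^10 m³ of water.
The Koris sea-ice cover is floating and already displaces its own weight of water, so its melt adds essentially nothing to sea level.
Total added water ≈ 1.033×10^15 m³ over 3.52×10^14 m² → Δh = 2.93 m.

≈ 2.93 m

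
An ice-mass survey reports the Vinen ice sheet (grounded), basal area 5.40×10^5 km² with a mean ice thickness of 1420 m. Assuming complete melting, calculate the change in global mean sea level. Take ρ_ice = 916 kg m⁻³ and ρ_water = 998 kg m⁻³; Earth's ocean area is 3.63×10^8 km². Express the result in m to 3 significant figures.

Vinen: ice volume = 5.40×10^5 km² × 1420 m = 7.668×10^5 km³; 7.668×10^5 × (916/998) = 7.038×10^5 km³ of water.
Spread over 3.63×10^14 m² of ocean, Δh = 7.038×10^14 / 3.63×10^14 = 1.94 m.

≈ 1.94 m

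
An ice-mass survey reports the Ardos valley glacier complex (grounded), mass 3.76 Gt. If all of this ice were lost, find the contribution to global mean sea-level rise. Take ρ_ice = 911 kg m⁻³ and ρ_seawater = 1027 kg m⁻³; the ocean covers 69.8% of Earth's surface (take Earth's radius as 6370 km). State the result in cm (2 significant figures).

≈ 1.0×10^-3 cm

Ardos: 3.76 Gt = 3.760×10^12 kg; dividing by ρ_w = 1027 kg m⁻³ gives 3.661×10^9 m³ of water.
Spread over 3.56×10^14 m² of ocean, Δh = 3.661×10^9 / 3.56×10^14 = 1.03×10^-5 m = 1.0×10^-3 cm.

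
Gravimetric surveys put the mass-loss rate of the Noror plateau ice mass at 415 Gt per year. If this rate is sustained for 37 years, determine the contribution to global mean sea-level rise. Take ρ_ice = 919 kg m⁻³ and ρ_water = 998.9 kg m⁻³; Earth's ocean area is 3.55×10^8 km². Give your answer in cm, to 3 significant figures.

Total mass lost = 415 Gt/yr × 37 yr = 1.536×10^4 Gt = 1.536×10^16 kg.
ρ_w = 998.9 kg m⁻³, so water volume = 1.536×10^16 / 998.9 = 1.537×10^13 m³.
Δh = 1.537×10^13 / 3.55×10^14 = 0.0433 m = 4.33 cm.

≈ 4.33 cm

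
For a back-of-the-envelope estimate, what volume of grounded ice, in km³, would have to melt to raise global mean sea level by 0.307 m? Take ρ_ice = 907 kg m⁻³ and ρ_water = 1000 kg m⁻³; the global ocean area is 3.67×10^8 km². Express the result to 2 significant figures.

Required water volume = Δh × A = 0.307 m × 3.67×10^14 m² = 1.127×10^14 m³ = 1.127×10^5 km³.
Ice volume = water volume × ρ_w/ρ_ice = 1.127×10^5 × 1000/907 = 1.2×10^5 km³.

≈ 1.2×10^5 km³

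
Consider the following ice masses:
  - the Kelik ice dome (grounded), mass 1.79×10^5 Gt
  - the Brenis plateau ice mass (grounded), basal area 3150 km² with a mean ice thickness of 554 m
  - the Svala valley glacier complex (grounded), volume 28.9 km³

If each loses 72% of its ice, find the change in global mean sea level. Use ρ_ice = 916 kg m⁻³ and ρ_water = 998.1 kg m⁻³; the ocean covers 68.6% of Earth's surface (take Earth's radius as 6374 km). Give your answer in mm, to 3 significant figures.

Kelik: 0.72 × 1.79×10^5 Gt = 1.289×10^17 kg; dividing by ρ_w = 998.1 kg m⁻³ gives 1.291×10^14 m³ of water.
Brenis: ice volume = 3150 km² × 554 m = 1745 km³; 0.72 × 1745 × (916/998.1) = 1153 km³ of water.
Svala: 0.72 × 28.9 km³ × (916/998.1) = 19.10 km³ of water.
Total added water ≈ 1.303×10^14 m³ over 3.50×10^14 m² → Δh = 0.372 m = 372 mm.

≈ 372 mm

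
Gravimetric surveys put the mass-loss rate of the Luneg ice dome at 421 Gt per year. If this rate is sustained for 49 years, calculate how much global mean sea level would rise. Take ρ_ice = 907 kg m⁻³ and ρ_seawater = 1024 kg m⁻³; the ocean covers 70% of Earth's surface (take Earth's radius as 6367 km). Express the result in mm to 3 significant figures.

Total mass lost = 421 Gt/yr × 49 yr = 2.063×10^4 Gt = 2.063×10^16 kg.
ρ_w = 1024 kg m⁻³, so water volume = 2.063×10^16 / 1024 = 2.015×10^13 m³.
Δh = 2.015×10^13 / 3.57×10^14 = 0.0565 m = 56.5 mm.

≈ 56.5 mm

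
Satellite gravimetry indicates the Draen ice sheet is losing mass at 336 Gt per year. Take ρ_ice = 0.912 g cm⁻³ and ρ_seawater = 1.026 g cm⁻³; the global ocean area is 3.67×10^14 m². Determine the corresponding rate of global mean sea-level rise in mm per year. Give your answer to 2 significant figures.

≈ 0.89 mm/yr

ρ_w = 1.026 g cm⁻³ = 1026 kg m⁻³. Annual water volume added = 336 Gt / ρ_w = 3.360×10^14 kg / 1026 kg m⁻³ = 3.275×10^11 m³.
Δh per year = 3.275×10^11 / 3.67×10^14 = 8.92×10^-4 m = 0.89 mm.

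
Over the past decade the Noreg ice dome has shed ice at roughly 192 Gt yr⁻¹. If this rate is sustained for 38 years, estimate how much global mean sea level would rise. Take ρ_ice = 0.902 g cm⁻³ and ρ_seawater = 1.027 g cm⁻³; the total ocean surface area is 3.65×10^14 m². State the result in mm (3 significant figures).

Total mass lost = 192 Gt/yr × 38 yr = 7296 Gt = 7.296×10^15 kg.
ρ_w = 1.027 g cm⁻³ = 1027 kg m⁻³, so water volume = 7.296×10^15 / 1027 = 7.104×10^12 m³.
Δh = 7.104×10^12 / 3.65×10^14 = 0.0195 m = 19.5 mm.

≈ 19.5 mm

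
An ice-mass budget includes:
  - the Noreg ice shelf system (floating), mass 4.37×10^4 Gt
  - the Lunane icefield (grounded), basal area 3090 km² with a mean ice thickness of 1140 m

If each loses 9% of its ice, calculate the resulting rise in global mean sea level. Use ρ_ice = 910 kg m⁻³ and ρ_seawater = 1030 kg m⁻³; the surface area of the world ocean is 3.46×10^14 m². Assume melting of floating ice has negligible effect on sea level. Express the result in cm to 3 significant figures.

≈ 0.0810 cm

The Noreg ice shelf system is floating and already displaces its own weight of water, so its melt adds essentially nothing to sea level.
Lunane: ice volume = 3090 km² × 1140 m = 3523 km³; 0.09 × 3523 × (910/1030) = 280.1 km³ of water.
Total added water ≈ 2.801×10^11 m³ over 3.46×10^14 m² → Δh = 8.10×10^-4 m = 0.0810 cm.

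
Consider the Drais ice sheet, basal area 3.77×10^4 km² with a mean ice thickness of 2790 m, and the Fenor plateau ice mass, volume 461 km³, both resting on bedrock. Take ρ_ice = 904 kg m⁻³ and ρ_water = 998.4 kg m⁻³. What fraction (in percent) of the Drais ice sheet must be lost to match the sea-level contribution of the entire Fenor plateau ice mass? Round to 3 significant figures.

Equal sea-level rise means equal mass of meltwater, i.e. equal mass of ice lost.
Ice mass of Fenor: 4.167×10^14 kg; ice mass of Drais: 9.509×10^16 kg.
Fraction required = 4.167×10^14 / 9.509×10^16 = 4.38×10^-3 → 0.438 %.

≈ 0.438 %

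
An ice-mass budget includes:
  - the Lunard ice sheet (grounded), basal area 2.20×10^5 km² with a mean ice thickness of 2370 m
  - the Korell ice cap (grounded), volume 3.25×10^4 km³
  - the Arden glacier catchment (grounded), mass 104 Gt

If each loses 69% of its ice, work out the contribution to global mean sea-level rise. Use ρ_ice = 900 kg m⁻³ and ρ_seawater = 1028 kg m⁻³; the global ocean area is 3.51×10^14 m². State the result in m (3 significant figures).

≈ 0.953 m

Lunard: ice volume = 2.20×10^5 km² × 2370 m = 5.214×10^5 km³; 0.69 × 5.214×10^5 × (900/1028) = 3.150×10^5 km³ of water.
Korell: 0.69 × 3.25×10^4 km³ × (900/1028) = 1.963×10^4 km³ of water.
Arden: 0.69 × 104 Gt = 7.176×10^13 kg; dividing by ρ_w = 1028 kg m⁻³ gives 6.981×10^10 m³ of water.
Total added water ≈ 3.347×10^14 m³ over 3.51×10^14 m² → Δh = 0.953 m.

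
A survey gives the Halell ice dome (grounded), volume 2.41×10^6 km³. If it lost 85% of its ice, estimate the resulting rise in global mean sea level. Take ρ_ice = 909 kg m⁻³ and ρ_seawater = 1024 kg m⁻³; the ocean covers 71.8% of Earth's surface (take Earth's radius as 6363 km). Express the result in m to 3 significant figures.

Halell: 0.85 × 2.41×10^6 km³ × (909/1024) = 1.818×10^6 km³ of water.
Spread over 3.65×10^14 m² of ocean, Δh = 1.818×10^15 / 3.65×10^14 = 4.98 m.

≈ 4.98 m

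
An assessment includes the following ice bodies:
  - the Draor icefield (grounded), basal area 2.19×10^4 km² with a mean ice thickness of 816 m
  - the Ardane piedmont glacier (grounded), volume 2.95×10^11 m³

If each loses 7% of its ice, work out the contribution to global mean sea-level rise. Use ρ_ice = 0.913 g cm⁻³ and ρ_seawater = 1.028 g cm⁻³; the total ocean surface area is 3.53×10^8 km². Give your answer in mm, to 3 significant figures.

≈ 3.20 mm

Draor: ice volume = 2.19×10^4 km² × 816 m = 1.787×10^4 km³; 0.07 × 1.787×10^4 × (913/1028) = 1111 km³ of water.
Ardane: 0.07 × 2.95×10^11 m³ × (913/1028) = 1.834×10^10 m³ of water.
Total added water ≈ 1.129×10^12 m³ over 3.53×10^14 m² → Δh = 3.20×10^-3 m = 3.20 mm.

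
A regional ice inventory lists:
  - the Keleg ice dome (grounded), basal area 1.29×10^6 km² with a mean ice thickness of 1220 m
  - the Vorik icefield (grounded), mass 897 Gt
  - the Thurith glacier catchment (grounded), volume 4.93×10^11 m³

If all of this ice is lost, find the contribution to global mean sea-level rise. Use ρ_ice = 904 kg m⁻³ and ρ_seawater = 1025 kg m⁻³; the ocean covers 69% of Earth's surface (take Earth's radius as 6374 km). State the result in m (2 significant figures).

≈ 3.9 m

Keleg: ice volume = 1.29×10^6 km² × 1220 m = 1.574×10^6 km³; 1.574×10^6 × (904/1025) = 1.388×10^6 km³ of water.
Vorik: 897 Gt = 8.970×10^14 kg; dividing by ρ_w = 1025 kg m⁻³ gives 8.751×10^11 m³ of water.
Thurith: 4.93×10^11 m³ × (904/1025) = 4.348×10^11 m³ of water.
Total added water ≈ 1.389×10^15 m³ over 3.52×10^14 m² → Δh = 3.94 m.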